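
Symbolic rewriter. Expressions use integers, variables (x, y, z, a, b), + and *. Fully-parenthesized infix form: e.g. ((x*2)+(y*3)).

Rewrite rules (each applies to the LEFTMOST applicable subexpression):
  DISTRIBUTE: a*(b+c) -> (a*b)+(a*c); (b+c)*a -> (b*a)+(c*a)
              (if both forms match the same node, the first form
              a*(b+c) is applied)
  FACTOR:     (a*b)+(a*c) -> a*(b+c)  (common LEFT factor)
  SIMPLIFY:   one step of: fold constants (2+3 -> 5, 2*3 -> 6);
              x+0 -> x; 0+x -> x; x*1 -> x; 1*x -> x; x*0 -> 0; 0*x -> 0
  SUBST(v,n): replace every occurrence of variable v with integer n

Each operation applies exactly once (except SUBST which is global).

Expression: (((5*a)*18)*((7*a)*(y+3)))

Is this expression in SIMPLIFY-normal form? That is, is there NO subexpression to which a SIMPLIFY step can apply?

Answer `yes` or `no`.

Expression: (((5*a)*18)*((7*a)*(y+3)))
Scanning for simplifiable subexpressions (pre-order)...
  at root: (((5*a)*18)*((7*a)*(y+3))) (not simplifiable)
  at L: ((5*a)*18) (not simplifiable)
  at LL: (5*a) (not simplifiable)
  at R: ((7*a)*(y+3)) (not simplifiable)
  at RL: (7*a) (not simplifiable)
  at RR: (y+3) (not simplifiable)
Result: no simplifiable subexpression found -> normal form.

Answer: yes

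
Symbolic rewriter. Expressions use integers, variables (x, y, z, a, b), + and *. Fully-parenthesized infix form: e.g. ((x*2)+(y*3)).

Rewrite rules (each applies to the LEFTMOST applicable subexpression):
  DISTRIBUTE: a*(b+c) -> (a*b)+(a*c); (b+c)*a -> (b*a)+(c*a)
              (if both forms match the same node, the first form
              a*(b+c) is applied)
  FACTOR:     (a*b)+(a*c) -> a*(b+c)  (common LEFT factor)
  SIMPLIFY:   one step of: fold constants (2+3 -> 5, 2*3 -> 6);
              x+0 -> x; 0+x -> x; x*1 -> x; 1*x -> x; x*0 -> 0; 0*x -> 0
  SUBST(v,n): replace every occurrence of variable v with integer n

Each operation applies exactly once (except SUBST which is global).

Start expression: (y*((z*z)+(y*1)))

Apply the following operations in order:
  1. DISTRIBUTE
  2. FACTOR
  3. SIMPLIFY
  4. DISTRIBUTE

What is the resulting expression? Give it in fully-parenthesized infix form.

Answer: ((y*(z*z))+(y*y))

Derivation:
Start: (y*((z*z)+(y*1)))
Apply DISTRIBUTE at root (target: (y*((z*z)+(y*1)))): (y*((z*z)+(y*1))) -> ((y*(z*z))+(y*(y*1)))
Apply FACTOR at root (target: ((y*(z*z))+(y*(y*1)))): ((y*(z*z))+(y*(y*1))) -> (y*((z*z)+(y*1)))
Apply SIMPLIFY at RR (target: (y*1)): (y*((z*z)+(y*1))) -> (y*((z*z)+y))
Apply DISTRIBUTE at root (target: (y*((z*z)+y))): (y*((z*z)+y)) -> ((y*(z*z))+(y*y))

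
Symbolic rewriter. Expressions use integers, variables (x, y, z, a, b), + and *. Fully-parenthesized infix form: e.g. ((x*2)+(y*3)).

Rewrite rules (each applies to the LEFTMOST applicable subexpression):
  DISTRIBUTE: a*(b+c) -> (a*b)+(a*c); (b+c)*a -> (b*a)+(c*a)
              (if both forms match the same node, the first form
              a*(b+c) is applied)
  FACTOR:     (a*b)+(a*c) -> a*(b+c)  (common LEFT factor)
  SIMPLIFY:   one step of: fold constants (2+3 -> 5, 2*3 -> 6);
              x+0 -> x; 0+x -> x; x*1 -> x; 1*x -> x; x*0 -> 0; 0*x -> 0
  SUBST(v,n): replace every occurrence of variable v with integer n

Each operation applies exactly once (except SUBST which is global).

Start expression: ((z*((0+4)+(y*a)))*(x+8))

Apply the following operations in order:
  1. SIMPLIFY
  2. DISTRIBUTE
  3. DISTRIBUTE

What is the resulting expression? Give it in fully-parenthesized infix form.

Answer: ((((z*4)+(z*(y*a)))*x)+((z*(4+(y*a)))*8))

Derivation:
Start: ((z*((0+4)+(y*a)))*(x+8))
Apply SIMPLIFY at LRL (target: (0+4)): ((z*((0+4)+(y*a)))*(x+8)) -> ((z*(4+(y*a)))*(x+8))
Apply DISTRIBUTE at root (target: ((z*(4+(y*a)))*(x+8))): ((z*(4+(y*a)))*(x+8)) -> (((z*(4+(y*a)))*x)+((z*(4+(y*a)))*8))
Apply DISTRIBUTE at LL (target: (z*(4+(y*a)))): (((z*(4+(y*a)))*x)+((z*(4+(y*a)))*8)) -> ((((z*4)+(z*(y*a)))*x)+((z*(4+(y*a)))*8))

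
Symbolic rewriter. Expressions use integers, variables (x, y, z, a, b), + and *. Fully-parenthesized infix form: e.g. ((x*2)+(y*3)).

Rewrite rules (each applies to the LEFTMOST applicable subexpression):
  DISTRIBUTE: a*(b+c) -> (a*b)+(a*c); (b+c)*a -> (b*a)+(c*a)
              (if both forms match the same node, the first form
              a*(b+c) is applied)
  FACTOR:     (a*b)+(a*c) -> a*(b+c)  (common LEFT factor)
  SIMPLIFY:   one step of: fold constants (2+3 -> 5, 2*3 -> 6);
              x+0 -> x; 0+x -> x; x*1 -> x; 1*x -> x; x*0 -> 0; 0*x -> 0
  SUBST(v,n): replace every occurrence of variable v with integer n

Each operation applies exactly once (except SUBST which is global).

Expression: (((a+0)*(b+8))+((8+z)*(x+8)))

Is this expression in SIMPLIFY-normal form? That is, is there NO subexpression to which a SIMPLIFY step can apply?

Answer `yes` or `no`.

Expression: (((a+0)*(b+8))+((8+z)*(x+8)))
Scanning for simplifiable subexpressions (pre-order)...
  at root: (((a+0)*(b+8))+((8+z)*(x+8))) (not simplifiable)
  at L: ((a+0)*(b+8)) (not simplifiable)
  at LL: (a+0) (SIMPLIFIABLE)
  at LR: (b+8) (not simplifiable)
  at R: ((8+z)*(x+8)) (not simplifiable)
  at RL: (8+z) (not simplifiable)
  at RR: (x+8) (not simplifiable)
Found simplifiable subexpr at path LL: (a+0)
One SIMPLIFY step would give: ((a*(b+8))+((8+z)*(x+8)))
-> NOT in normal form.

Answer: no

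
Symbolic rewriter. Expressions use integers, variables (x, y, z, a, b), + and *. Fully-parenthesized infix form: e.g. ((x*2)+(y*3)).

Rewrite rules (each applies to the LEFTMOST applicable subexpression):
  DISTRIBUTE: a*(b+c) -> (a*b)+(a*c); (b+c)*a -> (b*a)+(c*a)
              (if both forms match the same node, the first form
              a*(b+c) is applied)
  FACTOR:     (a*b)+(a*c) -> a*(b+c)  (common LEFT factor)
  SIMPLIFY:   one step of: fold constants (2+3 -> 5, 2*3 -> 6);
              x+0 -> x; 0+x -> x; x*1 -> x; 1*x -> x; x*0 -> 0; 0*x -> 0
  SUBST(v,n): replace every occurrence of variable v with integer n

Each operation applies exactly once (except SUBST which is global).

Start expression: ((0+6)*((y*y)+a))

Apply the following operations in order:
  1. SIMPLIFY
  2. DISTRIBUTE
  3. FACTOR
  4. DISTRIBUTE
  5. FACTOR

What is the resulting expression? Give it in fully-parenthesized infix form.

Answer: (6*((y*y)+a))

Derivation:
Start: ((0+6)*((y*y)+a))
Apply SIMPLIFY at L (target: (0+6)): ((0+6)*((y*y)+a)) -> (6*((y*y)+a))
Apply DISTRIBUTE at root (target: (6*((y*y)+a))): (6*((y*y)+a)) -> ((6*(y*y))+(6*a))
Apply FACTOR at root (target: ((6*(y*y))+(6*a))): ((6*(y*y))+(6*a)) -> (6*((y*y)+a))
Apply DISTRIBUTE at root (target: (6*((y*y)+a))): (6*((y*y)+a)) -> ((6*(y*y))+(6*a))
Apply FACTOR at root (target: ((6*(y*y))+(6*a))): ((6*(y*y))+(6*a)) -> (6*((y*y)+a))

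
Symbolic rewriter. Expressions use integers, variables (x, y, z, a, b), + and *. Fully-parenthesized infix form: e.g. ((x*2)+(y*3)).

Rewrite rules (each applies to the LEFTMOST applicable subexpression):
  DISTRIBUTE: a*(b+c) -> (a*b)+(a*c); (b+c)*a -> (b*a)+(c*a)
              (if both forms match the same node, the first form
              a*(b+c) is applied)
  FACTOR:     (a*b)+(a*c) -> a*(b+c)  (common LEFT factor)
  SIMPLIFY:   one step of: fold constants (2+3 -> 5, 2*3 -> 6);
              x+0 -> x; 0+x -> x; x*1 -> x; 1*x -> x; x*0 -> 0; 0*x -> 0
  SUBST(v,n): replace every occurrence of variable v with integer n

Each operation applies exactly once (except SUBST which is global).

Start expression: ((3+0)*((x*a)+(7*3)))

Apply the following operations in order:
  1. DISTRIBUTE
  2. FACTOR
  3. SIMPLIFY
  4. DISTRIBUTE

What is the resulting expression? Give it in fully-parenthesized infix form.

Answer: ((3*(x*a))+(3*(7*3)))

Derivation:
Start: ((3+0)*((x*a)+(7*3)))
Apply DISTRIBUTE at root (target: ((3+0)*((x*a)+(7*3)))): ((3+0)*((x*a)+(7*3))) -> (((3+0)*(x*a))+((3+0)*(7*3)))
Apply FACTOR at root (target: (((3+0)*(x*a))+((3+0)*(7*3)))): (((3+0)*(x*a))+((3+0)*(7*3))) -> ((3+0)*((x*a)+(7*3)))
Apply SIMPLIFY at L (target: (3+0)): ((3+0)*((x*a)+(7*3))) -> (3*((x*a)+(7*3)))
Apply DISTRIBUTE at root (target: (3*((x*a)+(7*3)))): (3*((x*a)+(7*3))) -> ((3*(x*a))+(3*(7*3)))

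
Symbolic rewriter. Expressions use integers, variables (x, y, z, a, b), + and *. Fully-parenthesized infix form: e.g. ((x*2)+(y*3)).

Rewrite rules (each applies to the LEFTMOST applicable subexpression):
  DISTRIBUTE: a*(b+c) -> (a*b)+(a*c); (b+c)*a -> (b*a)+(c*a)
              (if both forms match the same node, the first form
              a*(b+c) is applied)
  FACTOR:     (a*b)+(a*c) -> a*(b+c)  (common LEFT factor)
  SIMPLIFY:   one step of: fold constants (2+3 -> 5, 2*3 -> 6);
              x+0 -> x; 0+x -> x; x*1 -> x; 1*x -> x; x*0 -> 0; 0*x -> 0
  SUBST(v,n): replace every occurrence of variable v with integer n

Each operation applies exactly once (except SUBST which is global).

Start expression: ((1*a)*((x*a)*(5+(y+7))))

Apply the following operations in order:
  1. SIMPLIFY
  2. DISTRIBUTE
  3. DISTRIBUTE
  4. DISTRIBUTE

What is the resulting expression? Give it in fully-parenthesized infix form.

Answer: ((a*((x*a)*5))+(a*(((x*a)*y)+((x*a)*7))))

Derivation:
Start: ((1*a)*((x*a)*(5+(y+7))))
Apply SIMPLIFY at L (target: (1*a)): ((1*a)*((x*a)*(5+(y+7)))) -> (a*((x*a)*(5+(y+7))))
Apply DISTRIBUTE at R (target: ((x*a)*(5+(y+7)))): (a*((x*a)*(5+(y+7)))) -> (a*(((x*a)*5)+((x*a)*(y+7))))
Apply DISTRIBUTE at root (target: (a*(((x*a)*5)+((x*a)*(y+7))))): (a*(((x*a)*5)+((x*a)*(y+7)))) -> ((a*((x*a)*5))+(a*((x*a)*(y+7))))
Apply DISTRIBUTE at RR (target: ((x*a)*(y+7))): ((a*((x*a)*5))+(a*((x*a)*(y+7)))) -> ((a*((x*a)*5))+(a*(((x*a)*y)+((x*a)*7))))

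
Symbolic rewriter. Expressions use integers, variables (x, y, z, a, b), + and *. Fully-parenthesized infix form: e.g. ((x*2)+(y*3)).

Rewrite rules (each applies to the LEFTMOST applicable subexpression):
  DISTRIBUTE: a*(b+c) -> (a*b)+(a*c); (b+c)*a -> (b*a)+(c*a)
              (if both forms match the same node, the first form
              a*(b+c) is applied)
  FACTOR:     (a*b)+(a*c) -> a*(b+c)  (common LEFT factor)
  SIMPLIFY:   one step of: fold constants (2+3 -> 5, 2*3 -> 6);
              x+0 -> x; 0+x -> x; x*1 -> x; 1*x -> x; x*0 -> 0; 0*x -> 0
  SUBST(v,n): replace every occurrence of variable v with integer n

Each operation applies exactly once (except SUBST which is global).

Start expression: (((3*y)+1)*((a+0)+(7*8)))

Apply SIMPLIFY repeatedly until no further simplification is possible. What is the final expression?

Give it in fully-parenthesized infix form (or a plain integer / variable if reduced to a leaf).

Start: (((3*y)+1)*((a+0)+(7*8)))
Step 1: at RL: (a+0) -> a; overall: (((3*y)+1)*((a+0)+(7*8))) -> (((3*y)+1)*(a+(7*8)))
Step 2: at RR: (7*8) -> 56; overall: (((3*y)+1)*(a+(7*8))) -> (((3*y)+1)*(a+56))
Fixed point: (((3*y)+1)*(a+56))

Answer: (((3*y)+1)*(a+56))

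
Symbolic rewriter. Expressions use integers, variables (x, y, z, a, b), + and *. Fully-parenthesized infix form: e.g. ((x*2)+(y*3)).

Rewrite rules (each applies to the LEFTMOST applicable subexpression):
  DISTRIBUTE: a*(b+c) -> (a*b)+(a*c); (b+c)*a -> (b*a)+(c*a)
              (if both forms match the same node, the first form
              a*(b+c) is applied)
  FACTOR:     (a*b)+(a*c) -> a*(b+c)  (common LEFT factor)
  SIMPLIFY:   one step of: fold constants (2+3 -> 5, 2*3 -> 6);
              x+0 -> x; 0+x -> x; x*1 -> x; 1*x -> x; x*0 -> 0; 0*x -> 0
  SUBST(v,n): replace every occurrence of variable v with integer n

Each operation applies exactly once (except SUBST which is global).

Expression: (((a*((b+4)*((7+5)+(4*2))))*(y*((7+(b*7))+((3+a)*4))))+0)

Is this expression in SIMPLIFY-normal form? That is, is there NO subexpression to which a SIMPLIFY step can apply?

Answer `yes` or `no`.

Answer: no

Derivation:
Expression: (((a*((b+4)*((7+5)+(4*2))))*(y*((7+(b*7))+((3+a)*4))))+0)
Scanning for simplifiable subexpressions (pre-order)...
  at root: (((a*((b+4)*((7+5)+(4*2))))*(y*((7+(b*7))+((3+a)*4))))+0) (SIMPLIFIABLE)
  at L: ((a*((b+4)*((7+5)+(4*2))))*(y*((7+(b*7))+((3+a)*4)))) (not simplifiable)
  at LL: (a*((b+4)*((7+5)+(4*2)))) (not simplifiable)
  at LLR: ((b+4)*((7+5)+(4*2))) (not simplifiable)
  at LLRL: (b+4) (not simplifiable)
  at LLRR: ((7+5)+(4*2)) (not simplifiable)
  at LLRRL: (7+5) (SIMPLIFIABLE)
  at LLRRR: (4*2) (SIMPLIFIABLE)
  at LR: (y*((7+(b*7))+((3+a)*4))) (not simplifiable)
  at LRR: ((7+(b*7))+((3+a)*4)) (not simplifiable)
  at LRRL: (7+(b*7)) (not simplifiable)
  at LRRLR: (b*7) (not simplifiable)
  at LRRR: ((3+a)*4) (not simplifiable)
  at LRRRL: (3+a) (not simplifiable)
Found simplifiable subexpr at path root: (((a*((b+4)*((7+5)+(4*2))))*(y*((7+(b*7))+((3+a)*4))))+0)
One SIMPLIFY step would give: ((a*((b+4)*((7+5)+(4*2))))*(y*((7+(b*7))+((3+a)*4))))
-> NOT in normal form.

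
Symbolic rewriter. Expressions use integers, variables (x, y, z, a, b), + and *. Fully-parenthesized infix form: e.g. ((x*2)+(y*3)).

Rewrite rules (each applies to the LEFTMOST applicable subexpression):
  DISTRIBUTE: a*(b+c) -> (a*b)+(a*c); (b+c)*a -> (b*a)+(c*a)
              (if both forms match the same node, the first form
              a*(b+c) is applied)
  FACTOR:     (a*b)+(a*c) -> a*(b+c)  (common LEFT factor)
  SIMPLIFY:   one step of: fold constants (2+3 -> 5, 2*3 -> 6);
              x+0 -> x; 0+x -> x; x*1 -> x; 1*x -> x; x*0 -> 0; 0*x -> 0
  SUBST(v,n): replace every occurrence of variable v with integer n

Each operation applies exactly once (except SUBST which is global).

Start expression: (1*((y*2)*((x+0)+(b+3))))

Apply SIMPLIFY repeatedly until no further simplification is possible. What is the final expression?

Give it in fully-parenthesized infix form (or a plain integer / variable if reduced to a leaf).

Start: (1*((y*2)*((x+0)+(b+3))))
Step 1: at root: (1*((y*2)*((x+0)+(b+3)))) -> ((y*2)*((x+0)+(b+3))); overall: (1*((y*2)*((x+0)+(b+3)))) -> ((y*2)*((x+0)+(b+3)))
Step 2: at RL: (x+0) -> x; overall: ((y*2)*((x+0)+(b+3))) -> ((y*2)*(x+(b+3)))
Fixed point: ((y*2)*(x+(b+3)))

Answer: ((y*2)*(x+(b+3)))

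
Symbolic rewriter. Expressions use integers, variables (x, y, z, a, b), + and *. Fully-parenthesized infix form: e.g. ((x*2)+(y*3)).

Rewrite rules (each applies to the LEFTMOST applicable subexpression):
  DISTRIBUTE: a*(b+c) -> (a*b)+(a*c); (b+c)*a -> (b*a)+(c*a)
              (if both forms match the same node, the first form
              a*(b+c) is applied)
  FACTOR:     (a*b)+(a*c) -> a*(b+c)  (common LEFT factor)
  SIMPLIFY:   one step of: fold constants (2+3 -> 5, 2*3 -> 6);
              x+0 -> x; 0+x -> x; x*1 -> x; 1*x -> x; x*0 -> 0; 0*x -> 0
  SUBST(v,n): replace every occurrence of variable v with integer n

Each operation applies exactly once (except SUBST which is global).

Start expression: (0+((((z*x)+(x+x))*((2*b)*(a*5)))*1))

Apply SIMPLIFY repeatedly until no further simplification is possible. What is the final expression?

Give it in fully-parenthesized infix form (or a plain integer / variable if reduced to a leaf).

Start: (0+((((z*x)+(x+x))*((2*b)*(a*5)))*1))
Step 1: at root: (0+((((z*x)+(x+x))*((2*b)*(a*5)))*1)) -> ((((z*x)+(x+x))*((2*b)*(a*5)))*1); overall: (0+((((z*x)+(x+x))*((2*b)*(a*5)))*1)) -> ((((z*x)+(x+x))*((2*b)*(a*5)))*1)
Step 2: at root: ((((z*x)+(x+x))*((2*b)*(a*5)))*1) -> (((z*x)+(x+x))*((2*b)*(a*5))); overall: ((((z*x)+(x+x))*((2*b)*(a*5)))*1) -> (((z*x)+(x+x))*((2*b)*(a*5)))
Fixed point: (((z*x)+(x+x))*((2*b)*(a*5)))

Answer: (((z*x)+(x+x))*((2*b)*(a*5)))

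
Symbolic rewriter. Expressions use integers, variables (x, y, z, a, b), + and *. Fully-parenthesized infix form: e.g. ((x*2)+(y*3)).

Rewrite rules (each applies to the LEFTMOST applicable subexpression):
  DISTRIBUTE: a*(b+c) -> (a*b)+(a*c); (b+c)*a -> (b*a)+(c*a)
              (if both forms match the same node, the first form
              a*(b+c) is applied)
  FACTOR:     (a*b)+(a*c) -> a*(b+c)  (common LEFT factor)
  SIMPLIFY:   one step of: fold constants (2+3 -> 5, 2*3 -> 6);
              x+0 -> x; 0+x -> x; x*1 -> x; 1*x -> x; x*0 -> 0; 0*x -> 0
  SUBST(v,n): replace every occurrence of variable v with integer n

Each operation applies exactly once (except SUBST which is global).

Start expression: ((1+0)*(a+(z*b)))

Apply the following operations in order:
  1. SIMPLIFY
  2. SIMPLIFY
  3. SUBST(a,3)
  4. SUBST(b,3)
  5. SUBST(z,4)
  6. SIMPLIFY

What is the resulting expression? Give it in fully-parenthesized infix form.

Start: ((1+0)*(a+(z*b)))
Apply SIMPLIFY at L (target: (1+0)): ((1+0)*(a+(z*b))) -> (1*(a+(z*b)))
Apply SIMPLIFY at root (target: (1*(a+(z*b)))): (1*(a+(z*b))) -> (a+(z*b))
Apply SUBST(a,3): (a+(z*b)) -> (3+(z*b))
Apply SUBST(b,3): (3+(z*b)) -> (3+(z*3))
Apply SUBST(z,4): (3+(z*3)) -> (3+(4*3))
Apply SIMPLIFY at R (target: (4*3)): (3+(4*3)) -> (3+12)

Answer: (3+12)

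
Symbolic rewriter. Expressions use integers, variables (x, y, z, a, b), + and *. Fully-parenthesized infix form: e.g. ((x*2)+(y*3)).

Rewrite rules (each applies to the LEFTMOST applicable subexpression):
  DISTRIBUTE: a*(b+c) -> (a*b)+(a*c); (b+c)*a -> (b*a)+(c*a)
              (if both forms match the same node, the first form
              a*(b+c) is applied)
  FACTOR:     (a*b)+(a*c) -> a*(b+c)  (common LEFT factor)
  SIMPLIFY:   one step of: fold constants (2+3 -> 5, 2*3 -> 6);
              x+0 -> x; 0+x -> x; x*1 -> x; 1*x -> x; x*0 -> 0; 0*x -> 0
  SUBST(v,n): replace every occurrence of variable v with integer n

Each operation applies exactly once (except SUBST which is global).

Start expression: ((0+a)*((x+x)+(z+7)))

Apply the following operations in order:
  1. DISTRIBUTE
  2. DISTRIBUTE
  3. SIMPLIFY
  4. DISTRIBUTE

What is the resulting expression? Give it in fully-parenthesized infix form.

Start: ((0+a)*((x+x)+(z+7)))
Apply DISTRIBUTE at root (target: ((0+a)*((x+x)+(z+7)))): ((0+a)*((x+x)+(z+7))) -> (((0+a)*(x+x))+((0+a)*(z+7)))
Apply DISTRIBUTE at L (target: ((0+a)*(x+x))): (((0+a)*(x+x))+((0+a)*(z+7))) -> ((((0+a)*x)+((0+a)*x))+((0+a)*(z+7)))
Apply SIMPLIFY at LLL (target: (0+a)): ((((0+a)*x)+((0+a)*x))+((0+a)*(z+7))) -> (((a*x)+((0+a)*x))+((0+a)*(z+7)))
Apply DISTRIBUTE at LR (target: ((0+a)*x)): (((a*x)+((0+a)*x))+((0+a)*(z+7))) -> (((a*x)+((0*x)+(a*x)))+((0+a)*(z+7)))

Answer: (((a*x)+((0*x)+(a*x)))+((0+a)*(z+7)))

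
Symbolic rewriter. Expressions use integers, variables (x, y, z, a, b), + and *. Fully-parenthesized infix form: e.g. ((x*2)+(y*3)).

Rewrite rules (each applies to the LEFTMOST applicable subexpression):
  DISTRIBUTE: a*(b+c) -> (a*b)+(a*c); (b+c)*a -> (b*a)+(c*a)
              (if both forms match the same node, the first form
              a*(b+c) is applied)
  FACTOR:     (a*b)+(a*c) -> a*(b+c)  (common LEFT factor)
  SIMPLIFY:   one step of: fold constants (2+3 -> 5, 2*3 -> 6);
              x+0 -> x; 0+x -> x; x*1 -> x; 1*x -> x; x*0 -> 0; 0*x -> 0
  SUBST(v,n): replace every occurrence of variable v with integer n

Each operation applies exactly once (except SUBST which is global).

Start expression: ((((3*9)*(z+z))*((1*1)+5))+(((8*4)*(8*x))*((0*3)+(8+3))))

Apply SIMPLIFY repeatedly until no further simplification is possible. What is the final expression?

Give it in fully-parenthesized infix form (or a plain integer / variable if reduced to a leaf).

Start: ((((3*9)*(z+z))*((1*1)+5))+(((8*4)*(8*x))*((0*3)+(8+3))))
Step 1: at LLL: (3*9) -> 27; overall: ((((3*9)*(z+z))*((1*1)+5))+(((8*4)*(8*x))*((0*3)+(8+3)))) -> (((27*(z+z))*((1*1)+5))+(((8*4)*(8*x))*((0*3)+(8+3))))
Step 2: at LRL: (1*1) -> 1; overall: (((27*(z+z))*((1*1)+5))+(((8*4)*(8*x))*((0*3)+(8+3)))) -> (((27*(z+z))*(1+5))+(((8*4)*(8*x))*((0*3)+(8+3))))
Step 3: at LR: (1+5) -> 6; overall: (((27*(z+z))*(1+5))+(((8*4)*(8*x))*((0*3)+(8+3)))) -> (((27*(z+z))*6)+(((8*4)*(8*x))*((0*3)+(8+3))))
Step 4: at RLL: (8*4) -> 32; overall: (((27*(z+z))*6)+(((8*4)*(8*x))*((0*3)+(8+3)))) -> (((27*(z+z))*6)+((32*(8*x))*((0*3)+(8+3))))
Step 5: at RRL: (0*3) -> 0; overall: (((27*(z+z))*6)+((32*(8*x))*((0*3)+(8+3)))) -> (((27*(z+z))*6)+((32*(8*x))*(0+(8+3))))
Step 6: at RR: (0+(8+3)) -> (8+3); overall: (((27*(z+z))*6)+((32*(8*x))*(0+(8+3)))) -> (((27*(z+z))*6)+((32*(8*x))*(8+3)))
Step 7: at RR: (8+3) -> 11; overall: (((27*(z+z))*6)+((32*(8*x))*(8+3))) -> (((27*(z+z))*6)+((32*(8*x))*11))
Fixed point: (((27*(z+z))*6)+((32*(8*x))*11))

Answer: (((27*(z+z))*6)+((32*(8*x))*11))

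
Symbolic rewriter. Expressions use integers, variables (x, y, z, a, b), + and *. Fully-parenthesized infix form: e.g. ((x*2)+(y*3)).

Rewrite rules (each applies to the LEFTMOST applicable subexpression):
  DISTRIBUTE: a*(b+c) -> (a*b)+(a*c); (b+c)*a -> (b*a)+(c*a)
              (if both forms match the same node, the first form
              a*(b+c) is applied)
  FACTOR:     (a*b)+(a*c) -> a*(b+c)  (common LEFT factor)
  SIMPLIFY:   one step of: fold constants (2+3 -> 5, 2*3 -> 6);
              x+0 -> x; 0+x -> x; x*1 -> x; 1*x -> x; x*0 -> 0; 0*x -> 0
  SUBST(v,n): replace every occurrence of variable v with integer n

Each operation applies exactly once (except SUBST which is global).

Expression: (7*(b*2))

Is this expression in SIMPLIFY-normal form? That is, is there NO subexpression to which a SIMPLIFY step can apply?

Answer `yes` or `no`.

Answer: yes

Derivation:
Expression: (7*(b*2))
Scanning for simplifiable subexpressions (pre-order)...
  at root: (7*(b*2)) (not simplifiable)
  at R: (b*2) (not simplifiable)
Result: no simplifiable subexpression found -> normal form.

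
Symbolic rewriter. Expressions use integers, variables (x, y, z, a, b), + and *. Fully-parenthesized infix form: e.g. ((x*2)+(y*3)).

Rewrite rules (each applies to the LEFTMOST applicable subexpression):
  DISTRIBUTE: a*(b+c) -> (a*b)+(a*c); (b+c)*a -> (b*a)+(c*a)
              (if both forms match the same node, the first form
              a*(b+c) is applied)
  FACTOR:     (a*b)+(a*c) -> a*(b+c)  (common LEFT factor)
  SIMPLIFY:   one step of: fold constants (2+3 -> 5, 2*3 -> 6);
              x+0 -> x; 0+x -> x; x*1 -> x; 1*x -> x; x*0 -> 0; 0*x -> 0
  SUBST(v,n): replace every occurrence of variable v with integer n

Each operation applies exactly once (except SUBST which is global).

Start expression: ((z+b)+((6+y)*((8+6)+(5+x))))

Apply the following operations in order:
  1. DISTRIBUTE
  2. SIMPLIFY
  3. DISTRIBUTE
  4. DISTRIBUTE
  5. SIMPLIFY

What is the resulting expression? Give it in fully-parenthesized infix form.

Start: ((z+b)+((6+y)*((8+6)+(5+x))))
Apply DISTRIBUTE at R (target: ((6+y)*((8+6)+(5+x)))): ((z+b)+((6+y)*((8+6)+(5+x)))) -> ((z+b)+(((6+y)*(8+6))+((6+y)*(5+x))))
Apply SIMPLIFY at RLR (target: (8+6)): ((z+b)+(((6+y)*(8+6))+((6+y)*(5+x)))) -> ((z+b)+(((6+y)*14)+((6+y)*(5+x))))
Apply DISTRIBUTE at RL (target: ((6+y)*14)): ((z+b)+(((6+y)*14)+((6+y)*(5+x)))) -> ((z+b)+(((6*14)+(y*14))+((6+y)*(5+x))))
Apply DISTRIBUTE at RR (target: ((6+y)*(5+x))): ((z+b)+(((6*14)+(y*14))+((6+y)*(5+x)))) -> ((z+b)+(((6*14)+(y*14))+(((6+y)*5)+((6+y)*x))))
Apply SIMPLIFY at RLL (target: (6*14)): ((z+b)+(((6*14)+(y*14))+(((6+y)*5)+((6+y)*x)))) -> ((z+b)+((84+(y*14))+(((6+y)*5)+((6+y)*x))))

Answer: ((z+b)+((84+(y*14))+(((6+y)*5)+((6+y)*x))))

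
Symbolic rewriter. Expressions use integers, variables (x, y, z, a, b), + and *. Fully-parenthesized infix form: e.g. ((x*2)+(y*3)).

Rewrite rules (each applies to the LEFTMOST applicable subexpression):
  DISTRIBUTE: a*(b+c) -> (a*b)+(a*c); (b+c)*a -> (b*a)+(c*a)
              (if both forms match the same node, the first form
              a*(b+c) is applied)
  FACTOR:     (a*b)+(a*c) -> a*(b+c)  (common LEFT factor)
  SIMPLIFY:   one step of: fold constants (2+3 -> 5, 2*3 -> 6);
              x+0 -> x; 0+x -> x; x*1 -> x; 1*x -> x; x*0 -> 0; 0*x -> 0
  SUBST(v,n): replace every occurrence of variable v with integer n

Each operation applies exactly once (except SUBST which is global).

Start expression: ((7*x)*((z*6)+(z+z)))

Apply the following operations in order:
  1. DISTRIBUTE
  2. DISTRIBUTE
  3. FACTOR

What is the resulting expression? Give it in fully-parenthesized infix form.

Start: ((7*x)*((z*6)+(z+z)))
Apply DISTRIBUTE at root (target: ((7*x)*((z*6)+(z+z)))): ((7*x)*((z*6)+(z+z))) -> (((7*x)*(z*6))+((7*x)*(z+z)))
Apply DISTRIBUTE at R (target: ((7*x)*(z+z))): (((7*x)*(z*6))+((7*x)*(z+z))) -> (((7*x)*(z*6))+(((7*x)*z)+((7*x)*z)))
Apply FACTOR at R (target: (((7*x)*z)+((7*x)*z))): (((7*x)*(z*6))+(((7*x)*z)+((7*x)*z))) -> (((7*x)*(z*6))+((7*x)*(z+z)))

Answer: (((7*x)*(z*6))+((7*x)*(z+z)))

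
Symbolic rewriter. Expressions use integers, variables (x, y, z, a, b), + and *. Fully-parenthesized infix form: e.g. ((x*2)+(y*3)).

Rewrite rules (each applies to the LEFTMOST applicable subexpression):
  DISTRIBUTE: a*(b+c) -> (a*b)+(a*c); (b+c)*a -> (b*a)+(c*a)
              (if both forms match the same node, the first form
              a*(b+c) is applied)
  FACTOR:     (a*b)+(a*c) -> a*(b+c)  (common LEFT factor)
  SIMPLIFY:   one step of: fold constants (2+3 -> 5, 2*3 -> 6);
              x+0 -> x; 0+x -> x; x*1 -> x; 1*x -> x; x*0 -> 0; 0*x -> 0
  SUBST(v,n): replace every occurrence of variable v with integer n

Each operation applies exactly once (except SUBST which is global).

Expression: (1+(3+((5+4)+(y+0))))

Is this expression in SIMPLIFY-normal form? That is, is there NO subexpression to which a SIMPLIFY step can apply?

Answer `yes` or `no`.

Answer: no

Derivation:
Expression: (1+(3+((5+4)+(y+0))))
Scanning for simplifiable subexpressions (pre-order)...
  at root: (1+(3+((5+4)+(y+0)))) (not simplifiable)
  at R: (3+((5+4)+(y+0))) (not simplifiable)
  at RR: ((5+4)+(y+0)) (not simplifiable)
  at RRL: (5+4) (SIMPLIFIABLE)
  at RRR: (y+0) (SIMPLIFIABLE)
Found simplifiable subexpr at path RRL: (5+4)
One SIMPLIFY step would give: (1+(3+(9+(y+0))))
-> NOT in normal form.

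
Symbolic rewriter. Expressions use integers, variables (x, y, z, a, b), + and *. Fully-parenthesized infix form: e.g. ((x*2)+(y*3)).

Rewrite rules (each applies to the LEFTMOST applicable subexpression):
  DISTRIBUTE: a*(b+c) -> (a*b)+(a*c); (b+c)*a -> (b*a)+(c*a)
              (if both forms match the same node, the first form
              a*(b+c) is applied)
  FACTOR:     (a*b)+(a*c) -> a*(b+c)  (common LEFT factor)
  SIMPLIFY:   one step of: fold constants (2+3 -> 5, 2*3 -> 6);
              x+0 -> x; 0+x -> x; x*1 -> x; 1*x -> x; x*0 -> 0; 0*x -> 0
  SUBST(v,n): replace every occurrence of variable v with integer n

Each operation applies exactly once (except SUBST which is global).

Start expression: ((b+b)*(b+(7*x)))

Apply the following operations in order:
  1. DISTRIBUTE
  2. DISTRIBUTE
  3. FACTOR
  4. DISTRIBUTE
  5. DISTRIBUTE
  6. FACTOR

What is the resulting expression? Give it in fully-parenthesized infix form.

Start: ((b+b)*(b+(7*x)))
Apply DISTRIBUTE at root (target: ((b+b)*(b+(7*x)))): ((b+b)*(b+(7*x))) -> (((b+b)*b)+((b+b)*(7*x)))
Apply DISTRIBUTE at L (target: ((b+b)*b)): (((b+b)*b)+((b+b)*(7*x))) -> (((b*b)+(b*b))+((b+b)*(7*x)))
Apply FACTOR at L (target: ((b*b)+(b*b))): (((b*b)+(b*b))+((b+b)*(7*x))) -> ((b*(b+b))+((b+b)*(7*x)))
Apply DISTRIBUTE at L (target: (b*(b+b))): ((b*(b+b))+((b+b)*(7*x))) -> (((b*b)+(b*b))+((b+b)*(7*x)))
Apply DISTRIBUTE at R (target: ((b+b)*(7*x))): (((b*b)+(b*b))+((b+b)*(7*x))) -> (((b*b)+(b*b))+((b*(7*x))+(b*(7*x))))
Apply FACTOR at L (target: ((b*b)+(b*b))): (((b*b)+(b*b))+((b*(7*x))+(b*(7*x)))) -> ((b*(b+b))+((b*(7*x))+(b*(7*x))))

Answer: ((b*(b+b))+((b*(7*x))+(b*(7*x))))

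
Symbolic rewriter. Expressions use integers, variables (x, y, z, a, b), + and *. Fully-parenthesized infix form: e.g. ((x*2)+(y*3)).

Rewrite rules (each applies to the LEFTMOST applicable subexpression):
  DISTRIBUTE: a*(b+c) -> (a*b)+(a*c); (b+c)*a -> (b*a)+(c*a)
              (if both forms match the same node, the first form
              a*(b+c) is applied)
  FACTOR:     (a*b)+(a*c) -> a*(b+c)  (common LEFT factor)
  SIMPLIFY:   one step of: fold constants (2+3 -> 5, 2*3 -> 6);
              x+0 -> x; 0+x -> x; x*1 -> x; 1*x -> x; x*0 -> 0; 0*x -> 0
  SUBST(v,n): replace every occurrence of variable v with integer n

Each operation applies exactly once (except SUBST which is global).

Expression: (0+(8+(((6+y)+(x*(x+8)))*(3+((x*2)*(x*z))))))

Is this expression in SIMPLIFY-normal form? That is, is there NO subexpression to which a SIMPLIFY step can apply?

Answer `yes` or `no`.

Expression: (0+(8+(((6+y)+(x*(x+8)))*(3+((x*2)*(x*z))))))
Scanning for simplifiable subexpressions (pre-order)...
  at root: (0+(8+(((6+y)+(x*(x+8)))*(3+((x*2)*(x*z)))))) (SIMPLIFIABLE)
  at R: (8+(((6+y)+(x*(x+8)))*(3+((x*2)*(x*z))))) (not simplifiable)
  at RR: (((6+y)+(x*(x+8)))*(3+((x*2)*(x*z)))) (not simplifiable)
  at RRL: ((6+y)+(x*(x+8))) (not simplifiable)
  at RRLL: (6+y) (not simplifiable)
  at RRLR: (x*(x+8)) (not simplifiable)
  at RRLRR: (x+8) (not simplifiable)
  at RRR: (3+((x*2)*(x*z))) (not simplifiable)
  at RRRR: ((x*2)*(x*z)) (not simplifiable)
  at RRRRL: (x*2) (not simplifiable)
  at RRRRR: (x*z) (not simplifiable)
Found simplifiable subexpr at path root: (0+(8+(((6+y)+(x*(x+8)))*(3+((x*2)*(x*z))))))
One SIMPLIFY step would give: (8+(((6+y)+(x*(x+8)))*(3+((x*2)*(x*z)))))
-> NOT in normal form.

Answer: no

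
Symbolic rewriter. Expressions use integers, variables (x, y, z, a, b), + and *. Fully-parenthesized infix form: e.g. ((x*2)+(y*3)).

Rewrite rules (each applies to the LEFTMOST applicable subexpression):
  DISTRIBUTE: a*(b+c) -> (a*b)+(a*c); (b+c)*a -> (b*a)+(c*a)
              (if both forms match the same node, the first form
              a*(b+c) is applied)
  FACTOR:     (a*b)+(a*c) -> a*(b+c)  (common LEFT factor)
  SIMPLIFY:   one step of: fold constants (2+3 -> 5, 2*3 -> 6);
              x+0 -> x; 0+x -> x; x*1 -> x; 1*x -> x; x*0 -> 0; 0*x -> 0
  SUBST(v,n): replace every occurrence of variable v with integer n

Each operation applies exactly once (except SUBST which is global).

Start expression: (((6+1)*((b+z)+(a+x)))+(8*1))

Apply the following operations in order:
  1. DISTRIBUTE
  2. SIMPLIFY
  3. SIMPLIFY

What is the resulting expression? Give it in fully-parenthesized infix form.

Start: (((6+1)*((b+z)+(a+x)))+(8*1))
Apply DISTRIBUTE at L (target: ((6+1)*((b+z)+(a+x)))): (((6+1)*((b+z)+(a+x)))+(8*1)) -> ((((6+1)*(b+z))+((6+1)*(a+x)))+(8*1))
Apply SIMPLIFY at LLL (target: (6+1)): ((((6+1)*(b+z))+((6+1)*(a+x)))+(8*1)) -> (((7*(b+z))+((6+1)*(a+x)))+(8*1))
Apply SIMPLIFY at LRL (target: (6+1)): (((7*(b+z))+((6+1)*(a+x)))+(8*1)) -> (((7*(b+z))+(7*(a+x)))+(8*1))

Answer: (((7*(b+z))+(7*(a+x)))+(8*1))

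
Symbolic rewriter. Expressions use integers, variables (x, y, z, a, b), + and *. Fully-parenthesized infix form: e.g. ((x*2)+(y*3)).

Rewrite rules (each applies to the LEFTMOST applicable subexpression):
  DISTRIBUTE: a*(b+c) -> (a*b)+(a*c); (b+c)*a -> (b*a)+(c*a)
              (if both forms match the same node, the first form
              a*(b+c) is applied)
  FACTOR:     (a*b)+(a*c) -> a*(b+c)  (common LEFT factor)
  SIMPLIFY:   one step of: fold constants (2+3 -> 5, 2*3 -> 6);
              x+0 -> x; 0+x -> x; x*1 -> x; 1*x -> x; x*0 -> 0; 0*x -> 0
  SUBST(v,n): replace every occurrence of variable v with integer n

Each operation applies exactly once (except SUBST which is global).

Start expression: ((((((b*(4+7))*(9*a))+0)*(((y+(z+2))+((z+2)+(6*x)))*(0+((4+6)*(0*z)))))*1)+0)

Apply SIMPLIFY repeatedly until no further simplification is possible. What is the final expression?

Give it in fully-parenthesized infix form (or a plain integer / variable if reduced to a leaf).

Start: ((((((b*(4+7))*(9*a))+0)*(((y+(z+2))+((z+2)+(6*x)))*(0+((4+6)*(0*z)))))*1)+0)
Step 1: at root: ((((((b*(4+7))*(9*a))+0)*(((y+(z+2))+((z+2)+(6*x)))*(0+((4+6)*(0*z)))))*1)+0) -> (((((b*(4+7))*(9*a))+0)*(((y+(z+2))+((z+2)+(6*x)))*(0+((4+6)*(0*z)))))*1); overall: ((((((b*(4+7))*(9*a))+0)*(((y+(z+2))+((z+2)+(6*x)))*(0+((4+6)*(0*z)))))*1)+0) -> (((((b*(4+7))*(9*a))+0)*(((y+(z+2))+((z+2)+(6*x)))*(0+((4+6)*(0*z)))))*1)
Step 2: at root: (((((b*(4+7))*(9*a))+0)*(((y+(z+2))+((z+2)+(6*x)))*(0+((4+6)*(0*z)))))*1) -> ((((b*(4+7))*(9*a))+0)*(((y+(z+2))+((z+2)+(6*x)))*(0+((4+6)*(0*z))))); overall: (((((b*(4+7))*(9*a))+0)*(((y+(z+2))+((z+2)+(6*x)))*(0+((4+6)*(0*z)))))*1) -> ((((b*(4+7))*(9*a))+0)*(((y+(z+2))+((z+2)+(6*x)))*(0+((4+6)*(0*z)))))
Step 3: at L: (((b*(4+7))*(9*a))+0) -> ((b*(4+7))*(9*a)); overall: ((((b*(4+7))*(9*a))+0)*(((y+(z+2))+((z+2)+(6*x)))*(0+((4+6)*(0*z))))) -> (((b*(4+7))*(9*a))*(((y+(z+2))+((z+2)+(6*x)))*(0+((4+6)*(0*z)))))
Step 4: at LLR: (4+7) -> 11; overall: (((b*(4+7))*(9*a))*(((y+(z+2))+((z+2)+(6*x)))*(0+((4+6)*(0*z))))) -> (((b*11)*(9*a))*(((y+(z+2))+((z+2)+(6*x)))*(0+((4+6)*(0*z)))))
Step 5: at RR: (0+((4+6)*(0*z))) -> ((4+6)*(0*z)); overall: (((b*11)*(9*a))*(((y+(z+2))+((z+2)+(6*x)))*(0+((4+6)*(0*z))))) -> (((b*11)*(9*a))*(((y+(z+2))+((z+2)+(6*x)))*((4+6)*(0*z))))
Step 6: at RRL: (4+6) -> 10; overall: (((b*11)*(9*a))*(((y+(z+2))+((z+2)+(6*x)))*((4+6)*(0*z)))) -> (((b*11)*(9*a))*(((y+(z+2))+((z+2)+(6*x)))*(10*(0*z))))
Step 7: at RRR: (0*z) -> 0; overall: (((b*11)*(9*a))*(((y+(z+2))+((z+2)+(6*x)))*(10*(0*z)))) -> (((b*11)*(9*a))*(((y+(z+2))+((z+2)+(6*x)))*(10*0)))
Step 8: at RR: (10*0) -> 0; overall: (((b*11)*(9*a))*(((y+(z+2))+((z+2)+(6*x)))*(10*0))) -> (((b*11)*(9*a))*(((y+(z+2))+((z+2)+(6*x)))*0))
Step 9: at R: (((y+(z+2))+((z+2)+(6*x)))*0) -> 0; overall: (((b*11)*(9*a))*(((y+(z+2))+((z+2)+(6*x)))*0)) -> (((b*11)*(9*a))*0)
Step 10: at root: (((b*11)*(9*a))*0) -> 0; overall: (((b*11)*(9*a))*0) -> 0
Fixed point: 0

Answer: 0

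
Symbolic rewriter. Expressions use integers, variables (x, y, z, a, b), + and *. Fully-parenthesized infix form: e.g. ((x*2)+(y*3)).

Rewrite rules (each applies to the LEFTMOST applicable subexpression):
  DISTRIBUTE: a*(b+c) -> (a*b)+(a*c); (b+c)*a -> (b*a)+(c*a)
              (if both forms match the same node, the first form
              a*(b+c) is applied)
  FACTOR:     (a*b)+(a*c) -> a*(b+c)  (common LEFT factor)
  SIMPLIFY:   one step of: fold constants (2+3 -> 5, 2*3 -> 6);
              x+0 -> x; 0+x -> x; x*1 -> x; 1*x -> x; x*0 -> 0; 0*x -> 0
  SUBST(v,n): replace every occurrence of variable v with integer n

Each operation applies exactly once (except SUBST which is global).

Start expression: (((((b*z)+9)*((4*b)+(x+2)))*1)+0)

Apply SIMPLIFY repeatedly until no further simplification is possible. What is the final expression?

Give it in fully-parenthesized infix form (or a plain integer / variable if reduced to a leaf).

Start: (((((b*z)+9)*((4*b)+(x+2)))*1)+0)
Step 1: at root: (((((b*z)+9)*((4*b)+(x+2)))*1)+0) -> ((((b*z)+9)*((4*b)+(x+2)))*1); overall: (((((b*z)+9)*((4*b)+(x+2)))*1)+0) -> ((((b*z)+9)*((4*b)+(x+2)))*1)
Step 2: at root: ((((b*z)+9)*((4*b)+(x+2)))*1) -> (((b*z)+9)*((4*b)+(x+2))); overall: ((((b*z)+9)*((4*b)+(x+2)))*1) -> (((b*z)+9)*((4*b)+(x+2)))
Fixed point: (((b*z)+9)*((4*b)+(x+2)))

Answer: (((b*z)+9)*((4*b)+(x+2)))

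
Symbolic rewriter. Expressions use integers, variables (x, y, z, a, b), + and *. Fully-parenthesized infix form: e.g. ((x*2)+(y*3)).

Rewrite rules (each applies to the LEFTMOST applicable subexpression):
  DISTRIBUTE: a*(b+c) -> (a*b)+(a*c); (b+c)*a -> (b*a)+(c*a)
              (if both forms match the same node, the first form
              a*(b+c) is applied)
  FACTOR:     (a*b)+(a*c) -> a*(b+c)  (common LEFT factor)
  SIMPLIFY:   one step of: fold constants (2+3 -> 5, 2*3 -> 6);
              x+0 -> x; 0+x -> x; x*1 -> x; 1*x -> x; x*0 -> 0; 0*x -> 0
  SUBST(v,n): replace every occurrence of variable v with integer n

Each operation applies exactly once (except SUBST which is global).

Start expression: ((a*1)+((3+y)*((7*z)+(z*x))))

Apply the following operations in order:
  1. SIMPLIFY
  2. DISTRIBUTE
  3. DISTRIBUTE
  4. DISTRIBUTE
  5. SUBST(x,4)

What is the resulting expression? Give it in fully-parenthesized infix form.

Start: ((a*1)+((3+y)*((7*z)+(z*x))))
Apply SIMPLIFY at L (target: (a*1)): ((a*1)+((3+y)*((7*z)+(z*x)))) -> (a+((3+y)*((7*z)+(z*x))))
Apply DISTRIBUTE at R (target: ((3+y)*((7*z)+(z*x)))): (a+((3+y)*((7*z)+(z*x)))) -> (a+(((3+y)*(7*z))+((3+y)*(z*x))))
Apply DISTRIBUTE at RL (target: ((3+y)*(7*z))): (a+(((3+y)*(7*z))+((3+y)*(z*x)))) -> (a+(((3*(7*z))+(y*(7*z)))+((3+y)*(z*x))))
Apply DISTRIBUTE at RR (target: ((3+y)*(z*x))): (a+(((3*(7*z))+(y*(7*z)))+((3+y)*(z*x)))) -> (a+(((3*(7*z))+(y*(7*z)))+((3*(z*x))+(y*(z*x)))))
Apply SUBST(x,4): (a+(((3*(7*z))+(y*(7*z)))+((3*(z*x))+(y*(z*x))))) -> (a+(((3*(7*z))+(y*(7*z)))+((3*(z*4))+(y*(z*4)))))

Answer: (a+(((3*(7*z))+(y*(7*z)))+((3*(z*4))+(y*(z*4)))))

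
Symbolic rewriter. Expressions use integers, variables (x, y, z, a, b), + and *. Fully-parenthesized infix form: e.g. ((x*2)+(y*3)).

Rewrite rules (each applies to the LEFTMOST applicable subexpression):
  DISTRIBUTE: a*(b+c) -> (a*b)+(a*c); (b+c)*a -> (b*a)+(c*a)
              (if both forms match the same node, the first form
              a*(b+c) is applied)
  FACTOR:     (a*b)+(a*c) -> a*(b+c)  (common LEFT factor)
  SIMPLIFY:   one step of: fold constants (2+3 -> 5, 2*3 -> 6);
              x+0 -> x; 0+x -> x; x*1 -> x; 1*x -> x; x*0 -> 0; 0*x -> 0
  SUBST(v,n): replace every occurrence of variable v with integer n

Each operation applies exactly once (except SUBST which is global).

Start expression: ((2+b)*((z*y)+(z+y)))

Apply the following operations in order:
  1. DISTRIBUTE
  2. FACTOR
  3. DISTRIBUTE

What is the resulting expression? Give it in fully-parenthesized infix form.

Answer: (((2+b)*(z*y))+((2+b)*(z+y)))

Derivation:
Start: ((2+b)*((z*y)+(z+y)))
Apply DISTRIBUTE at root (target: ((2+b)*((z*y)+(z+y)))): ((2+b)*((z*y)+(z+y))) -> (((2+b)*(z*y))+((2+b)*(z+y)))
Apply FACTOR at root (target: (((2+b)*(z*y))+((2+b)*(z+y)))): (((2+b)*(z*y))+((2+b)*(z+y))) -> ((2+b)*((z*y)+(z+y)))
Apply DISTRIBUTE at root (target: ((2+b)*((z*y)+(z+y)))): ((2+b)*((z*y)+(z+y))) -> (((2+b)*(z*y))+((2+b)*(z+y)))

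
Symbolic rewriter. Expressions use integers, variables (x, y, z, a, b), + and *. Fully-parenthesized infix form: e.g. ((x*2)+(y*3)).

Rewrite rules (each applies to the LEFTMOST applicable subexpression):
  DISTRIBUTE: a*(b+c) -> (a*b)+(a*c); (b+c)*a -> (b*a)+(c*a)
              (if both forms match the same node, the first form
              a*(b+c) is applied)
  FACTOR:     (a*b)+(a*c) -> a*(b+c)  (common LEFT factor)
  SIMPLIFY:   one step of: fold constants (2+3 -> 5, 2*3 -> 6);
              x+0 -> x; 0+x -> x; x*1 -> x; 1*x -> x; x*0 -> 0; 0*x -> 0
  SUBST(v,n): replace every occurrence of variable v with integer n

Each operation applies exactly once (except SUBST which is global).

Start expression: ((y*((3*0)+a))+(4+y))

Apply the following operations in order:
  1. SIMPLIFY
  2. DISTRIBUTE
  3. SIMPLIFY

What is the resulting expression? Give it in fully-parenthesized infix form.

Answer: ((0+(y*a))+(4+y))

Derivation:
Start: ((y*((3*0)+a))+(4+y))
Apply SIMPLIFY at LRL (target: (3*0)): ((y*((3*0)+a))+(4+y)) -> ((y*(0+a))+(4+y))
Apply DISTRIBUTE at L (target: (y*(0+a))): ((y*(0+a))+(4+y)) -> (((y*0)+(y*a))+(4+y))
Apply SIMPLIFY at LL (target: (y*0)): (((y*0)+(y*a))+(4+y)) -> ((0+(y*a))+(4+y))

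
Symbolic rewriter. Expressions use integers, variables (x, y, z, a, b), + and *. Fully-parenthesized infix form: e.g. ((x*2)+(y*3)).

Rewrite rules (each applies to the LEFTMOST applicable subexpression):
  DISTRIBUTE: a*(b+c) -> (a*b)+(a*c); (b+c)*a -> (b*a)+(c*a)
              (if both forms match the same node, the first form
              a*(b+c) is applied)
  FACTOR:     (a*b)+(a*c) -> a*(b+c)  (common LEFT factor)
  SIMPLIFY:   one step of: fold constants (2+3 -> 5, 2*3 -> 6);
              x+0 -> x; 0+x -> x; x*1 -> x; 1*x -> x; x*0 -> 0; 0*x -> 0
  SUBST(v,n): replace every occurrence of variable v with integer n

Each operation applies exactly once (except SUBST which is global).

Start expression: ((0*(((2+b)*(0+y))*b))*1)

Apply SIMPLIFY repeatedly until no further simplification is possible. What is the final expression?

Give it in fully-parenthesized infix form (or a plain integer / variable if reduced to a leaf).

Answer: 0

Derivation:
Start: ((0*(((2+b)*(0+y))*b))*1)
Step 1: at root: ((0*(((2+b)*(0+y))*b))*1) -> (0*(((2+b)*(0+y))*b)); overall: ((0*(((2+b)*(0+y))*b))*1) -> (0*(((2+b)*(0+y))*b))
Step 2: at root: (0*(((2+b)*(0+y))*b)) -> 0; overall: (0*(((2+b)*(0+y))*b)) -> 0
Fixed point: 0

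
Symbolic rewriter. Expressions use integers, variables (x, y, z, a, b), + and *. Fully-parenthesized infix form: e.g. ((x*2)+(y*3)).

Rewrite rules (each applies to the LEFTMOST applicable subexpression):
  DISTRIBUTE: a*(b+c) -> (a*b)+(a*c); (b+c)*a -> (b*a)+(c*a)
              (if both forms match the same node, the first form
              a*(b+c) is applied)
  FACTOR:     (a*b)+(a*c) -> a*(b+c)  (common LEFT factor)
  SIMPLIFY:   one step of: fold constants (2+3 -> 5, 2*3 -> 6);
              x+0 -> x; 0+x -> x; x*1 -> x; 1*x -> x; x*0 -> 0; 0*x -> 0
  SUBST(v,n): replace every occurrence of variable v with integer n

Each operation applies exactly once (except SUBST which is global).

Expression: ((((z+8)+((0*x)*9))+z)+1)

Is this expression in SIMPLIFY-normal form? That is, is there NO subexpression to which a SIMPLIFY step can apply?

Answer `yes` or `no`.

Answer: no

Derivation:
Expression: ((((z+8)+((0*x)*9))+z)+1)
Scanning for simplifiable subexpressions (pre-order)...
  at root: ((((z+8)+((0*x)*9))+z)+1) (not simplifiable)
  at L: (((z+8)+((0*x)*9))+z) (not simplifiable)
  at LL: ((z+8)+((0*x)*9)) (not simplifiable)
  at LLL: (z+8) (not simplifiable)
  at LLR: ((0*x)*9) (not simplifiable)
  at LLRL: (0*x) (SIMPLIFIABLE)
Found simplifiable subexpr at path LLRL: (0*x)
One SIMPLIFY step would give: ((((z+8)+(0*9))+z)+1)
-> NOT in normal form.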